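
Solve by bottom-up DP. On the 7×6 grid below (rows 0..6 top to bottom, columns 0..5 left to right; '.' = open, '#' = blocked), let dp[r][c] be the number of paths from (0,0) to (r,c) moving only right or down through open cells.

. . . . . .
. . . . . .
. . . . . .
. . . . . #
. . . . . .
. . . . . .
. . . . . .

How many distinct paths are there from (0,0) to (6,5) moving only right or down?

406

r\c   0   1   2   3   4   5
  0   1   1   1   1   1   1
  1   1   2   3   4   5   6
  2   1   3   6  10  15  21
  3   1   4  10  20  35   0
  4   1   5  15  35  70  70
  5   1   6  21  56 126 196
  6   1   7  28  84 210 406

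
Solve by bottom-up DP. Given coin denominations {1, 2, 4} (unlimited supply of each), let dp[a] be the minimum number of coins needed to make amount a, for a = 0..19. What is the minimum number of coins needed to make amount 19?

6

 a  0  1  2  3  4  5  6  7  8  9 10 11 12 13 14 15 16 17 18 19
dp  0  1  1  2  1  2  2  3  2  3  3  4  3  4  4  5  4  5  5  6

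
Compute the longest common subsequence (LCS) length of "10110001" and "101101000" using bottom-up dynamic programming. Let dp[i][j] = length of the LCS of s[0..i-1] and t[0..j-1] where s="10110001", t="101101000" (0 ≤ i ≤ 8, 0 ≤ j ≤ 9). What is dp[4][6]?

   ''  1  0  1  1  0  1  0  0  0
''  0  0  0  0  0  0  0  0  0  0
 1  0  1  1  1  1  1  1  1  1  1
 0  0  1  2  2  2  2  2  2  2  2
 1  0  1  2  3  3  3  3  3  3  3
 1  0  1  2  3  4  4  4  4  4  4
 0  0  1  2  3  4  5  5  5  5  5
 0  0  1  2  3  4  5  5  6  6  6
 0  0  1  2  3  4  5  5  6  7  7
 1  0  1  2  3  4  5  6  6  7  7

4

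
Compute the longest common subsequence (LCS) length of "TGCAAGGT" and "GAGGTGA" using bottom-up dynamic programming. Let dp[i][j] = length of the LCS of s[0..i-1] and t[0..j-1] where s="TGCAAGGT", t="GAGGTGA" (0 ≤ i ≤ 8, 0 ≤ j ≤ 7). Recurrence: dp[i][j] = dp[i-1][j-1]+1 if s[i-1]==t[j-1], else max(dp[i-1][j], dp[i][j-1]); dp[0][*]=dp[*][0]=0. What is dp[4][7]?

3

   ''  G  A  G  G  T  G  A
''  0  0  0  0  0  0  0  0
 T  0  0  0  0  0  1  1  1
 G  0  1  1  1  1  1  2  2
 C  0  1  1  1  1  1  2  2
 A  0  1  2  2  2  2  2  3
 A  0  1  2  2  2  2  2  3
 G  0  1  2  3  3  3  3  3
 G  0  1  2  3  4  4  4  4
 T  0  1  2  3  4  5  5  5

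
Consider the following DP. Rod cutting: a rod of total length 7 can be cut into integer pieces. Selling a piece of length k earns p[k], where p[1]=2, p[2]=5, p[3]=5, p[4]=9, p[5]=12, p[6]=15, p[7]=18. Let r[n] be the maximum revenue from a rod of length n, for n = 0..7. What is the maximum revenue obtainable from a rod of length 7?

   n    0    1    2    3    4    5    6    7
r[n]    0    2    5    7   10   12   15   18

18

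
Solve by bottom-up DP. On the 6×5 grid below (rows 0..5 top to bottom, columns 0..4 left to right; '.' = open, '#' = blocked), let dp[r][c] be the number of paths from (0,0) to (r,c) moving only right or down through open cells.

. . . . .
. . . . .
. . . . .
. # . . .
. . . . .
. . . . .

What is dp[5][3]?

r\c   0   1   2   3   4
  0   1   1   1   1   1
  1   1   2   3   4   5
  2   1   3   6  10  15
  3   1   0   6  16  31
  4   1   1   7  23  54
  5   1   2   9  32  86

32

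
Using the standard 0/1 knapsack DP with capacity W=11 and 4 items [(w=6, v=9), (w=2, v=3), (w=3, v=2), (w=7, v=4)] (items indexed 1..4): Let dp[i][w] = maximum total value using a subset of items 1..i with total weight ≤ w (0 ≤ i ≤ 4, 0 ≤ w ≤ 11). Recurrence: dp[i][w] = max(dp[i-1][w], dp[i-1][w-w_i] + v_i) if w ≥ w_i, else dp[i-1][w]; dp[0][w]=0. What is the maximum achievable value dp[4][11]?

i\w   0   1   2   3   4   5   6   7   8   9  10  11
  0   0   0   0   0   0   0   0   0   0   0   0   0
  1   0   0   0   0   0   0   9   9   9   9   9   9
  2   0   0   3   3   3   3   9   9  12  12  12  12
  3   0   0   3   3   3   5   9   9  12  12  12  14
  4   0   0   3   3   3   5   9   9  12  12  12  14

14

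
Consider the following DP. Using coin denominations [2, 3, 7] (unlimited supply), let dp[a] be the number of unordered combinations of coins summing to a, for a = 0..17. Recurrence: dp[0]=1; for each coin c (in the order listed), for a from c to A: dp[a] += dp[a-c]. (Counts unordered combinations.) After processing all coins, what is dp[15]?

5

after  coin     0     1     2     3     4     5     6     7     8     9    10    11    12    13    14    15    16    17
          2     1     0     1     0     1     0     1     0     1     0     1     0     1     0     1     0     1     0
          3     1     0     1     1     1     1     2     1     2     2     2     2     3     2     3     3     3     3
          7     1     0     1     1     1     1     2     2     2     3     3     3     4     4     5     5     6     6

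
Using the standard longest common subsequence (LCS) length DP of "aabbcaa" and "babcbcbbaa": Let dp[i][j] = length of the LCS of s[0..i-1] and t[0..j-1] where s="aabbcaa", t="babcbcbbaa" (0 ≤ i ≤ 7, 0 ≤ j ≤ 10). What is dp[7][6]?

   ''  b  a  b  c  b  c  b  b  a  a
''  0  0  0  0  0  0  0  0  0  0  0
 a  0  0  1  1  1  1  1  1  1  1  1
 a  0  0  1  1  1  1  1  1  1  2  2
 b  0  1  1  2  2  2  2  2  2  2  2
 b  0  1  1  2  2  3  3  3  3  3  3
 c  0  1  1  2  3  3  4  4  4  4  4
 a  0  1  2  2  3  3  4  4  4  5  5
 a  0  1  2  2  3  3  4  4  4  5  6

4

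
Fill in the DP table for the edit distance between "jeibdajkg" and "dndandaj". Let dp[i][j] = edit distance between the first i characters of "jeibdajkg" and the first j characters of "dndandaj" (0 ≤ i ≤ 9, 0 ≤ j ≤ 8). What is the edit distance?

7

   ''  d  n  d  a  n  d  a  j
''  0  1  2  3  4  5  6  7  8
 j  1  1  2  3  4  5  6  7  7
 e  2  2  2  3  4  5  6  7  8
 i  3  3  3  3  4  5  6  7  8
 b  4  4  4  4  4  5  6  7  8
 d  5  4  5  4  5  5  5  6  7
 a  6  5  5  5  4  5  6  5  6
 j  7  6  6  6  5  5  6  6  5
 k  8  7  7  7  6  6  6  7  6
 g  9  8  8  8  7  7  7  7  7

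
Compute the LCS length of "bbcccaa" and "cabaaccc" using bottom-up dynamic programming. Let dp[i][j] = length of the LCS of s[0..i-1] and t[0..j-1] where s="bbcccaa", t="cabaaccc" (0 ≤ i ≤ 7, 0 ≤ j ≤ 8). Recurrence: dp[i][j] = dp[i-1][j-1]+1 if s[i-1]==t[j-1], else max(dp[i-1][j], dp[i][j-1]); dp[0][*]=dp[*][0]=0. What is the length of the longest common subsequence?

4

   ''  c  a  b  a  a  c  c  c
''  0  0  0  0  0  0  0  0  0
 b  0  0  0  1  1  1  1  1  1
 b  0  0  0  1  1  1  1  1  1
 c  0  1  1  1  1  1  2  2  2
 c  0  1  1  1  1  1  2  3  3
 c  0  1  1  1  1  1  2  3  4
 a  0  1  2  2  2  2  2  3  4
 a  0  1  2  2  3  3  3  3  4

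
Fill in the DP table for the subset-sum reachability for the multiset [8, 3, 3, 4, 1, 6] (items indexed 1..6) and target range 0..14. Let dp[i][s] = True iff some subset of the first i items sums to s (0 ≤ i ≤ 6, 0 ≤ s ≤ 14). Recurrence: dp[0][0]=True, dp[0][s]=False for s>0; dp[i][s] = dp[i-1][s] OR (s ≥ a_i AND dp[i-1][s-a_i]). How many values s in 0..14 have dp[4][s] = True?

i\s   0   1   2   3   4   5   6   7   8   9  10  11  12  13  14
  0   T   F   F   F   F   F   F   F   F   F   F   F   F   F   F
  1   T   F   F   F   F   F   F   F   T   F   F   F   F   F   F
  2   T   F   F   T   F   F   F   F   T   F   F   T   F   F   F
  3   T   F   F   T   F   F   T   F   T   F   F   T   F   F   T
  4   T   F   F   T   T   F   T   T   T   F   T   T   T   F   T
  5   T   T   F   T   T   T   T   T   T   T   T   T   T   T   T
  6   T   T   F   T   T   T   T   T   T   T   T   T   T   T   T

10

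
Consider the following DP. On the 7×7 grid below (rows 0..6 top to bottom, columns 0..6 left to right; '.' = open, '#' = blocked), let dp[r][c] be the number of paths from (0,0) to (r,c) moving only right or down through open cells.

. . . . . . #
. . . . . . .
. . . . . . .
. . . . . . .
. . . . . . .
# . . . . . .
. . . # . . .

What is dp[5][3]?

55

r\c   0   1   2   3   4   5   6
  0   1   1   1   1   1   1   0
  1   1   2   3   4   5   6   6
  2   1   3   6  10  15  21  27
  3   1   4  10  20  35  56  83
  4   1   5  15  35  70 126 209
  5   0   5  20  55 125 251 460
  6   0   5  25   0 125 376 836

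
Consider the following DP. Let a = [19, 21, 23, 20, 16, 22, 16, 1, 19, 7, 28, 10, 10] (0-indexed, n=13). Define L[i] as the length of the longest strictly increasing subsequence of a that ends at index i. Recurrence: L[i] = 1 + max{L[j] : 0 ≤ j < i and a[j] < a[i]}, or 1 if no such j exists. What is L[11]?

3

   i    0    1    2    3    4    5    6    7    8    9   10   11   12
a[i]   19   21   23   20   16   22   16    1   19    7   28   10   10
L[i]    1    2    3    2    1    3    1    1    2    2    4    3    3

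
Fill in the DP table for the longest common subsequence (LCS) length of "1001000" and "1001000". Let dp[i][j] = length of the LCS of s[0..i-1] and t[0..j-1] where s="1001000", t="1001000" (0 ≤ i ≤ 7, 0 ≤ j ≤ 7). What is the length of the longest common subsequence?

   ''  1  0  0  1  0  0  0
''  0  0  0  0  0  0  0  0
 1  0  1  1  1  1  1  1  1
 0  0  1  2  2  2  2  2  2
 0  0  1  2  3  3  3  3  3
 1  0  1  2  3  4  4  4  4
 0  0  1  2  3  4  5  5  5
 0  0  1  2  3  4  5  6  6
 0  0  1  2  3  4  5  6  7

7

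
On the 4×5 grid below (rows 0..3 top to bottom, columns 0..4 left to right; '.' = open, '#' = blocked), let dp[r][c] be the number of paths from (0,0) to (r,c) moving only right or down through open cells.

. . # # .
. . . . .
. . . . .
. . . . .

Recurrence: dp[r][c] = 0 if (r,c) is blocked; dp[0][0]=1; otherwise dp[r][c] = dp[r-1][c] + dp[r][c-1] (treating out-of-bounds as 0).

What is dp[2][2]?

r\c   0   1   2   3   4
  0   1   1   0   0   0
  1   1   2   2   2   2
  2   1   3   5   7   9
  3   1   4   9  16  25

5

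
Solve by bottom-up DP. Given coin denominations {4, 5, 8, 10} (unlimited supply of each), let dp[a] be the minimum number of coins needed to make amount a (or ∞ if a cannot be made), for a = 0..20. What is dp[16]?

 a  0  1  2  3  4  5  6  7  8  9 10 11 12 13 14 15 16 17 18 19 20
dp  0  -  -  -  1  1  -  -  1  2  1  -  2  2  2  2  2  3  2  3  2
(- denotes ∞ / unreachable)

2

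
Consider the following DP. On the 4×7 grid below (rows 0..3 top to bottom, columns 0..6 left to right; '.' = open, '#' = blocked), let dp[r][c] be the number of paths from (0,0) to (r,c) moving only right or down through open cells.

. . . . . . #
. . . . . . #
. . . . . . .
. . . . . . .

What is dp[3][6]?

r\c   0   1   2   3   4   5   6
  0   1   1   1   1   1   1   0
  1   1   2   3   4   5   6   0
  2   1   3   6  10  15  21  21
  3   1   4  10  20  35  56  77

77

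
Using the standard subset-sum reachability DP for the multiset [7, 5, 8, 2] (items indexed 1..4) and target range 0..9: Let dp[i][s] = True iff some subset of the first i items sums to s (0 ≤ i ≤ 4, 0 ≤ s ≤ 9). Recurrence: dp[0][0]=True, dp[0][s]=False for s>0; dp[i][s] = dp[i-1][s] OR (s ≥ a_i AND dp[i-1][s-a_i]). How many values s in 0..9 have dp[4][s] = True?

6

i\s   0   1   2   3   4   5   6   7   8   9
  0   T   F   F   F   F   F   F   F   F   F
  1   T   F   F   F   F   F   F   T   F   F
  2   T   F   F   F   F   T   F   T   F   F
  3   T   F   F   F   F   T   F   T   T   F
  4   T   F   T   F   F   T   F   T   T   T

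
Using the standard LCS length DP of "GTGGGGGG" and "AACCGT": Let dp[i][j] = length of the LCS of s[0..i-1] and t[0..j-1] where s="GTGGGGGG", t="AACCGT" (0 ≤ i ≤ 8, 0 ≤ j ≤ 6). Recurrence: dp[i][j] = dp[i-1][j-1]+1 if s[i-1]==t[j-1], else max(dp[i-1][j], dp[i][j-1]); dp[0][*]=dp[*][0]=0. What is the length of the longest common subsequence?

2

   ''  A  A  C  C  G  T
''  0  0  0  0  0  0  0
 G  0  0  0  0  0  1  1
 T  0  0  0  0  0  1  2
 G  0  0  0  0  0  1  2
 G  0  0  0  0  0  1  2
 G  0  0  0  0  0  1  2
 G  0  0  0  0  0  1  2
 G  0  0  0  0  0  1  2
 G  0  0  0  0  0  1  2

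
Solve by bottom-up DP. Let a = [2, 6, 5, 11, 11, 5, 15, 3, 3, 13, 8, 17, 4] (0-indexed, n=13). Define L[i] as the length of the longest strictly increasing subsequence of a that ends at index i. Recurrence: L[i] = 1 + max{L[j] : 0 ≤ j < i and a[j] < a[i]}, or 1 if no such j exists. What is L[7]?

2

   i    0    1    2    3    4    5    6    7    8    9   10   11   12
a[i]    2    6    5   11   11    5   15    3    3   13    8   17    4
L[i]    1    2    2    3    3    2    4    2    2    4    3    5    3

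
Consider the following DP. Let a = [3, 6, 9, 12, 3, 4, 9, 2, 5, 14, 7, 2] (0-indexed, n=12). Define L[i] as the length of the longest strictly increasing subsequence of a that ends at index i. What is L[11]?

1

   i    0    1    2    3    4    5    6    7    8    9   10   11
a[i]    3    6    9   12    3    4    9    2    5   14    7    2
L[i]    1    2    3    4    1    2    3    1    3    5    4    1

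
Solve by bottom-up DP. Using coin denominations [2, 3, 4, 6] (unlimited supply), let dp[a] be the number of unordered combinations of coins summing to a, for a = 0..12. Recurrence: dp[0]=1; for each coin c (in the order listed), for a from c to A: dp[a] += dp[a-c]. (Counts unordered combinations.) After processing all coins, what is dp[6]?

4

after  coin     0     1     2     3     4     5     6     7     8     9    10    11    12
          2     1     0     1     0     1     0     1     0     1     0     1     0     1
          3     1     0     1     1     1     1     2     1     2     2     2     2     3
          4     1     0     1     1     2     1     3     2     4     3     5     4     7
          6     1     0     1     1     2     1     4     2     5     4     7     5    11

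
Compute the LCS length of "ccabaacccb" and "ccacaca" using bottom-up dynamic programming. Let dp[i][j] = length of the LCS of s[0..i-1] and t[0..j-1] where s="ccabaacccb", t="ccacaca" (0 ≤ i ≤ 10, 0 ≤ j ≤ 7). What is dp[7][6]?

   ''  c  c  a  c  a  c  a
''  0  0  0  0  0  0  0  0
 c  0  1  1  1  1  1  1  1
 c  0  1  2  2  2  2  2  2
 a  0  1  2  3  3  3  3  3
 b  0  1  2  3  3  3  3  3
 a  0  1  2  3  3  4  4  4
 a  0  1  2  3  3  4  4  5
 c  0  1  2  3  4  4  5  5
 c  0  1  2  3  4  4  5  5
 c  0  1  2  3  4  4  5  5
 b  0  1  2  3  4  4  5  5

5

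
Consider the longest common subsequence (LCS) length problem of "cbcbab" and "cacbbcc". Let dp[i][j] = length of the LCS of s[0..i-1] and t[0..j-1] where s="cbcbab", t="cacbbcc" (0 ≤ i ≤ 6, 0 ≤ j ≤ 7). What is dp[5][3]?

   ''  c  a  c  b  b  c  c
''  0  0  0  0  0  0  0  0
 c  0  1  1  1  1  1  1  1
 b  0  1  1  1  2  2  2  2
 c  0  1  1  2  2  2  3  3
 b  0  1  1  2  3  3  3  3
 a  0  1  2  2  3  3  3  3
 b  0  1  2  2  3  4  4  4

2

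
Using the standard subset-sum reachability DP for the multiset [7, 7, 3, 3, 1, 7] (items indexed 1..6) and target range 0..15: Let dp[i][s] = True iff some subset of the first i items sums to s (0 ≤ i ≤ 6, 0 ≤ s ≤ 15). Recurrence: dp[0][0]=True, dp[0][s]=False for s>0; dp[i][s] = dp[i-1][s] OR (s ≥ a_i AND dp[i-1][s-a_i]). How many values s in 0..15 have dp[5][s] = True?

i\s   0   1   2   3   4   5   6   7   8   9  10  11  12  13  14  15
  0   T   F   F   F   F   F   F   F   F   F   F   F   F   F   F   F
  1   T   F   F   F   F   F   F   T   F   F   F   F   F   F   F   F
  2   T   F   F   F   F   F   F   T   F   F   F   F   F   F   T   F
  3   T   F   F   T   F   F   F   T   F   F   T   F   F   F   T   F
  4   T   F   F   T   F   F   T   T   F   F   T   F   F   T   T   F
  5   T   T   F   T   T   F   T   T   T   F   T   T   F   T   T   T
  6   T   T   F   T   T   F   T   T   T   F   T   T   F   T   T   T

12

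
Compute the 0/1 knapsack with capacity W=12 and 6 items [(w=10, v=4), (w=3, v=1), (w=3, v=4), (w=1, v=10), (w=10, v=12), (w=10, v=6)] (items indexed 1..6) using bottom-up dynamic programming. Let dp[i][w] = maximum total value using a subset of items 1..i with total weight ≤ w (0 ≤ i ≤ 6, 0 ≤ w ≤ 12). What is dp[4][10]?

i\w   0   1   2   3   4   5   6   7   8   9  10  11  12
  0   0   0   0   0   0   0   0   0   0   0   0   0   0
  1   0   0   0   0   0   0   0   0   0   0   4   4   4
  2   0   0   0   1   1   1   1   1   1   1   4   4   4
  3   0   0   0   4   4   4   5   5   5   5   5   5   5
  4   0  10  10  10  14  14  14  15  15  15  15  15  15
  5   0  10  10  10  14  14  14  15  15  15  15  22  22
  6   0  10  10  10  14  14  14  15  15  15  15  22  22

15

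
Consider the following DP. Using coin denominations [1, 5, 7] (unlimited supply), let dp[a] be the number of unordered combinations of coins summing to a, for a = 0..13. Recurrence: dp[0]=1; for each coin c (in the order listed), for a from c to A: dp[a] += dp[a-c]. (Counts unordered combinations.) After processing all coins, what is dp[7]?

3

after  coin     0     1     2     3     4     5     6     7     8     9    10    11    12    13
          1     1     1     1     1     1     1     1     1     1     1     1     1     1     1
          5     1     1     1     1     1     2     2     2     2     2     3     3     3     3
          7     1     1     1     1     1     2     2     3     3     3     4     4     5     5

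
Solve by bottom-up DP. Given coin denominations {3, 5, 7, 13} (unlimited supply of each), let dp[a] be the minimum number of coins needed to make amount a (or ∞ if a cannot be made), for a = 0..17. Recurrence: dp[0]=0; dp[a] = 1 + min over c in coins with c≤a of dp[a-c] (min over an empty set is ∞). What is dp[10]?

2

 a  0  1  2  3  4  5  6  7  8  9 10 11 12 13 14 15 16 17
dp  0  -  -  1  -  1  2  1  2  3  2  3  2  1  2  3  2  3
(- denotes ∞ / unreachable)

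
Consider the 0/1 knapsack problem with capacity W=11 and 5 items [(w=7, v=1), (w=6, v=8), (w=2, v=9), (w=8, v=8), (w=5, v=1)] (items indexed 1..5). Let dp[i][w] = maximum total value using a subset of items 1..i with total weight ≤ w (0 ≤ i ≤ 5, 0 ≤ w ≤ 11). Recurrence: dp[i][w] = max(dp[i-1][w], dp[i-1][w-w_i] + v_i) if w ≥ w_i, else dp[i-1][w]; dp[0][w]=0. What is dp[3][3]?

i\w   0   1   2   3   4   5   6   7   8   9  10  11
  0   0   0   0   0   0   0   0   0   0   0   0   0
  1   0   0   0   0   0   0   0   1   1   1   1   1
  2   0   0   0   0   0   0   8   8   8   8   8   8
  3   0   0   9   9   9   9   9   9  17  17  17  17
  4   0   0   9   9   9   9   9   9  17  17  17  17
  5   0   0   9   9   9   9   9  10  17  17  17  17

9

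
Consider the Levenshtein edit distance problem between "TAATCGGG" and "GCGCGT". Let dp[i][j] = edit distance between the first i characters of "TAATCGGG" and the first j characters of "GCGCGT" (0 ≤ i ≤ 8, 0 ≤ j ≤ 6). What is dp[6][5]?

4

   ''  G  C  G  C  G  T
''  0  1  2  3  4  5  6
 T  1  1  2  3  4  5  5
 A  2  2  2  3  4  5  6
 A  3  3  3  3  4  5  6
 T  4  4  4  4  4  5  5
 C  5  5  4  5  4  5  6
 G  6  5  5  4  5  4  5
 G  7  6  6  5  5  5  5
 G  8  7  7  6  6  5  6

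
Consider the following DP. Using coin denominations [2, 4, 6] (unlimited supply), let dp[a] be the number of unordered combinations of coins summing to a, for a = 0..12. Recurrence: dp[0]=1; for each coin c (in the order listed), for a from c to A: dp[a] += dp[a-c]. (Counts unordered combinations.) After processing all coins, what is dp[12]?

after  coin     0     1     2     3     4     5     6     7     8     9    10    11    12
          2     1     0     1     0     1     0     1     0     1     0     1     0     1
          4     1     0     1     0     2     0     2     0     3     0     3     0     4
          6     1     0     1     0     2     0     3     0     4     0     5     0     7

7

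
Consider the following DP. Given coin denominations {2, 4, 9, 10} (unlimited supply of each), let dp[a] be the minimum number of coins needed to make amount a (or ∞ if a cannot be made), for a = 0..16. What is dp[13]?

 a  0  1  2  3  4  5  6  7  8  9 10 11 12 13 14 15 16
dp  0  -  1  -  1  -  2  -  2  1  1  2  2  2  2  3  3
(- denotes ∞ / unreachable)

2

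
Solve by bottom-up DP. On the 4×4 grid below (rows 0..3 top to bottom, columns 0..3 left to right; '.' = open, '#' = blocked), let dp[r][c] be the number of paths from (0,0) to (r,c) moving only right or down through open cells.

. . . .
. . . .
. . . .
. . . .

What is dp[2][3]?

r\c   0   1   2   3
  0   1   1   1   1
  1   1   2   3   4
  2   1   3   6  10
  3   1   4  10  20

10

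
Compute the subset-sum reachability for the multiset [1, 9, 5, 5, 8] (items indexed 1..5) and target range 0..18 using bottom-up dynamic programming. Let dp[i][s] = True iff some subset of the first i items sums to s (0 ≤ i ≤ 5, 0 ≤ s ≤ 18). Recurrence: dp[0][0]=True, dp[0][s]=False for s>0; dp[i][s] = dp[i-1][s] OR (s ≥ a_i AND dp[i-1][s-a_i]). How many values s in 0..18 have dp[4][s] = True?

9

i\s   0   1   2   3   4   5   6   7   8   9  10  11  12  13  14  15  16  17  18
  0   T   F   F   F   F   F   F   F   F   F   F   F   F   F   F   F   F   F   F
  1   T   T   F   F   F   F   F   F   F   F   F   F   F   F   F   F   F   F   F
  2   T   T   F   F   F   F   F   F   F   T   T   F   F   F   F   F   F   F   F
  3   T   T   F   F   F   T   T   F   F   T   T   F   F   F   T   T   F   F   F
  4   T   T   F   F   F   T   T   F   F   T   T   T   F   F   T   T   F   F   F
  5   T   T   F   F   F   T   T   F   T   T   T   T   F   T   T   T   F   T   T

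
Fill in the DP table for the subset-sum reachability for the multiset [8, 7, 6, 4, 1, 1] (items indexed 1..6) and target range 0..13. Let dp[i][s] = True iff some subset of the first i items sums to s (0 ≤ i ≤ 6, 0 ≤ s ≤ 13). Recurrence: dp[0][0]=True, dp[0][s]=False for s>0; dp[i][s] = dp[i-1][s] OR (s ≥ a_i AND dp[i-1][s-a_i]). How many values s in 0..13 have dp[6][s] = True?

i\s   0   1   2   3   4   5   6   7   8   9  10  11  12  13
  0   T   F   F   F   F   F   F   F   F   F   F   F   F   F
  1   T   F   F   F   F   F   F   F   T   F   F   F   F   F
  2   T   F   F   F   F   F   F   T   T   F   F   F   F   F
  3   T   F   F   F   F   F   T   T   T   F   F   F   F   T
  4   T   F   F   F   T   F   T   T   T   F   T   T   T   T
  5   T   T   F   F   T   T   T   T   T   T   T   T   T   T
  6   T   T   T   F   T   T   T   T   T   T   T   T   T   T

13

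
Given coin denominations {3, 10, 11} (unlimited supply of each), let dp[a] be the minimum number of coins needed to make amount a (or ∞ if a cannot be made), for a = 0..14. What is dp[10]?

 a  0  1  2  3  4  5  6  7  8  9 10 11 12 13 14
dp  0  -  -  1  -  -  2  -  -  3  1  1  4  2  2
(- denotes ∞ / unreachable)

1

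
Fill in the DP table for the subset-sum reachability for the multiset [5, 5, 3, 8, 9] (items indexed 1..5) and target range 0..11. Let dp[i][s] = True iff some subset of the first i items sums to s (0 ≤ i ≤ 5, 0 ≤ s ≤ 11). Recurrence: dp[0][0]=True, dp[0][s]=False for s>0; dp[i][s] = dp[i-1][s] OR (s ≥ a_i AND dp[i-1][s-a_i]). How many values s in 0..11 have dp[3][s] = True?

i\s   0   1   2   3   4   5   6   7   8   9  10  11
  0   T   F   F   F   F   F   F   F   F   F   F   F
  1   T   F   F   F   F   T   F   F   F   F   F   F
  2   T   F   F   F   F   T   F   F   F   F   T   F
  3   T   F   F   T   F   T   F   F   T   F   T   F
  4   T   F   F   T   F   T   F   F   T   F   T   T
  5   T   F   F   T   F   T   F   F   T   T   T   T

5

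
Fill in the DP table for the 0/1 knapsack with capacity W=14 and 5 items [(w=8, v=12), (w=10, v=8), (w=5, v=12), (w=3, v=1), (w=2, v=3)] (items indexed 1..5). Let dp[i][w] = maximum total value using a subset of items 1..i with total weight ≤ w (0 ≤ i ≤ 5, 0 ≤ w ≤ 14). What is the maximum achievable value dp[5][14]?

i\w   0   1   2   3   4   5   6   7   8   9  10  11  12  13  14
  0   0   0   0   0   0   0   0   0   0   0   0   0   0   0   0
  1   0   0   0   0   0   0   0   0  12  12  12  12  12  12  12
  2   0   0   0   0   0   0   0   0  12  12  12  12  12  12  12
  3   0   0   0   0   0  12  12  12  12  12  12  12  12  24  24
  4   0   0   0   1   1  12  12  12  13  13  13  13  13  24  24
  5   0   0   3   3   3  12  12  15  15  15  16  16  16  24  24

24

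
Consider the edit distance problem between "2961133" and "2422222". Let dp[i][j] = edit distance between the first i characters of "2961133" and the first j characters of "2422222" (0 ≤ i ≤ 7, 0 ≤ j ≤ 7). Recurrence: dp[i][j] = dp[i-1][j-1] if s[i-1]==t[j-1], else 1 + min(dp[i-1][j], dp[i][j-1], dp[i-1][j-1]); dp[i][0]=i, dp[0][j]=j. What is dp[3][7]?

   ''  2  4  2  2  2  2  2
''  0  1  2  3  4  5  6  7
 2  1  0  1  2  3  4  5  6
 9  2  1  1  2  3  4  5  6
 6  3  2  2  2  3  4  5  6
 1  4  3  3  3  3  4  5  6
 1  5  4  4  4  4  4  5  6
 3  6  5  5  5  5  5  5  6
 3  7  6  6  6  6  6  6  6

6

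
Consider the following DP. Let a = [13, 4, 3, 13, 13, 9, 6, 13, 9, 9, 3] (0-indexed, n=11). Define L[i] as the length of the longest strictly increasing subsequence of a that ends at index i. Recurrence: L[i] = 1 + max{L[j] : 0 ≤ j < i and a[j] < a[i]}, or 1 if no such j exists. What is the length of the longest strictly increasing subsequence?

   i    0    1    2    3    4    5    6    7    8    9   10
a[i]   13    4    3   13   13    9    6   13    9    9    3
L[i]    1    1    1    2    2    2    2    3    3    3    1

3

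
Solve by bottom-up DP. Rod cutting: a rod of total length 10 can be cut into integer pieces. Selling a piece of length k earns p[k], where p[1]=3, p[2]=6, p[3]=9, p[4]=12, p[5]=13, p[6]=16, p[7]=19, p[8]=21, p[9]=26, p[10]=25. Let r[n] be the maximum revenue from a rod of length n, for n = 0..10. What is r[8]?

   n    0    1    2    3    4    5    6    7    8    9   10
r[n]    0    3    6    9   12   15   18   21   24   27   30

24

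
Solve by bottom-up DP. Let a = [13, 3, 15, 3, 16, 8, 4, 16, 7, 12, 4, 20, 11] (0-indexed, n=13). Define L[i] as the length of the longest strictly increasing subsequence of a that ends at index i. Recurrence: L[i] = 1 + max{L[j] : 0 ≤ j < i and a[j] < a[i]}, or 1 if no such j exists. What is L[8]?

   i    0    1    2    3    4    5    6    7    8    9   10   11   12
a[i]   13    3   15    3   16    8    4   16    7   12    4   20   11
L[i]    1    1    2    1    3    2    2    3    3    4    2    5    4

3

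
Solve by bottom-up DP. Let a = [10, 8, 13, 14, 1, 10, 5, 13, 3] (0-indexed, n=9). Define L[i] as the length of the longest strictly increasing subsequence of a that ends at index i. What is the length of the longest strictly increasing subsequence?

   i    0    1    2    3    4    5    6    7    8
a[i]   10    8   13   14    1   10    5   13    3
L[i]    1    1    2    3    1    2    2    3    2

3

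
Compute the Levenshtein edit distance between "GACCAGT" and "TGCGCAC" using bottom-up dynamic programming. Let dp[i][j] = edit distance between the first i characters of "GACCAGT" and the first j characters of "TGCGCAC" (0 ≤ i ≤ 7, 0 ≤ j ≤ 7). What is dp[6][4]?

   ''  T  G  C  G  C  A  C
''  0  1  2  3  4  5  6  7
 G  1  1  1  2  3  4  5  6
 A  2  2  2  2  3  4  4  5
 C  3  3  3  2  3  3  4  4
 C  4  4  4  3  3  3  4  4
 A  5  5  5  4  4  4  3  4
 G  6  6  5  5  4  5  4  4
 T  7  6  6  6  5  5  5  5

4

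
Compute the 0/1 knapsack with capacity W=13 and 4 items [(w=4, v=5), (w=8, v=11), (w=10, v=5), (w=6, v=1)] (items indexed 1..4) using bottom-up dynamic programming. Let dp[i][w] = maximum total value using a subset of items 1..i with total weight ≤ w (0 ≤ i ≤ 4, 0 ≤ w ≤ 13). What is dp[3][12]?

i\w   0   1   2   3   4   5   6   7   8   9  10  11  12  13
  0   0   0   0   0   0   0   0   0   0   0   0   0   0   0
  1   0   0   0   0   5   5   5   5   5   5   5   5   5   5
  2   0   0   0   0   5   5   5   5  11  11  11  11  16  16
  3   0   0   0   0   5   5   5   5  11  11  11  11  16  16
  4   0   0   0   0   5   5   5   5  11  11  11  11  16  16

16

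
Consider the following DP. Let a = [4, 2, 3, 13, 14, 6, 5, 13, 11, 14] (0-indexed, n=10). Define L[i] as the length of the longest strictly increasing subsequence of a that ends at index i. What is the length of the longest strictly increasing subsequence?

   i    0    1    2    3    4    5    6    7    8    9
a[i]    4    2    3   13   14    6    5   13   11   14
L[i]    1    1    2    3    4    3    3    4    4    5

5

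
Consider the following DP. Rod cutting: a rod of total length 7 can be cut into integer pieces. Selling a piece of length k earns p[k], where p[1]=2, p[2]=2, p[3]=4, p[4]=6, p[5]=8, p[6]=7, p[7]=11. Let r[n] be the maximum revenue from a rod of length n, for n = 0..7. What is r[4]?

8

   n    0    1    2    3    4    5    6    7
r[n]    0    2    4    6    8   10   12   14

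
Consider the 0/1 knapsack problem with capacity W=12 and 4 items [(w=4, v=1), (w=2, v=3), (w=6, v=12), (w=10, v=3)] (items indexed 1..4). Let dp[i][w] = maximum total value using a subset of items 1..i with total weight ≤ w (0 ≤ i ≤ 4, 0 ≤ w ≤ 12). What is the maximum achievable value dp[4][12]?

i\w   0   1   2   3   4   5   6   7   8   9  10  11  12
  0   0   0   0   0   0   0   0   0   0   0   0   0   0
  1   0   0   0   0   1   1   1   1   1   1   1   1   1
  2   0   0   3   3   3   3   4   4   4   4   4   4   4
  3   0   0   3   3   3   3  12  12  15  15  15  15  16
  4   0   0   3   3   3   3  12  12  15  15  15  15  16

16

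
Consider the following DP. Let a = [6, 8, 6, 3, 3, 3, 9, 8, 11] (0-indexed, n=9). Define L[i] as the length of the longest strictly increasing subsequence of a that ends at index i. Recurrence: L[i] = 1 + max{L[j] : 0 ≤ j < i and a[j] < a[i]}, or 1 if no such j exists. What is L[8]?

   i    0    1    2    3    4    5    6    7    8
a[i]    6    8    6    3    3    3    9    8   11
L[i]    1    2    1    1    1    1    3    2    4

4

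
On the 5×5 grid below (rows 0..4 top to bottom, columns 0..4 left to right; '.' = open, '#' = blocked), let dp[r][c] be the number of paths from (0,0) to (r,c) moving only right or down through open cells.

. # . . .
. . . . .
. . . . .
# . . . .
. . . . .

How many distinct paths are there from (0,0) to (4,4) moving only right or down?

r\c   0   1   2   3   4
  0   1   0   0   0   0
  1   1   1   1   1   1
  2   1   2   3   4   5
  3   0   2   5   9  14
  4   0   2   7  16  30

30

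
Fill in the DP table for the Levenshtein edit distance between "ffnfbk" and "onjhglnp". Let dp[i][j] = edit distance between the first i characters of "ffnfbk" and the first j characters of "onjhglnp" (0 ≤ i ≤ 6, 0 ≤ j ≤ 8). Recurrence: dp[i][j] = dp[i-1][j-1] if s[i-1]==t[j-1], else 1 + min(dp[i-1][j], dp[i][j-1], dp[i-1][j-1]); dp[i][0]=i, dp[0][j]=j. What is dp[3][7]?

   ''  o  n  j  h  g  l  n  p
''  0  1  2  3  4  5  6  7  8
 f  1  1  2  3  4  5  6  7  8
 f  2  2  2  3  4  5  6  7  8
 n  3  3  2  3  4  5  6  6  7
 f  4  4  3  3  4  5  6  7  7
 b  5  5  4  4  4  5  6  7  8
 k  6  6  5  5  5  5  6  7  8

6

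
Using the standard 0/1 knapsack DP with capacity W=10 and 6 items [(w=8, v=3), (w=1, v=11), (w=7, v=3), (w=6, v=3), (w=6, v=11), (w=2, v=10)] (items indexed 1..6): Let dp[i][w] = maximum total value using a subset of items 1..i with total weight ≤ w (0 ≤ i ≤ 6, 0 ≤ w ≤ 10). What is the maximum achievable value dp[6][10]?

i\w   0   1   2   3   4   5   6   7   8   9  10
  0   0   0   0   0   0   0   0   0   0   0   0
  1   0   0   0   0   0   0   0   0   3   3   3
  2   0  11  11  11  11  11  11  11  11  14  14
  3   0  11  11  11  11  11  11  11  14  14  14
  4   0  11  11  11  11  11  11  14  14  14  14
  5   0  11  11  11  11  11  11  22  22  22  22
  6   0  11  11  21  21  21  21  22  22  32  32

32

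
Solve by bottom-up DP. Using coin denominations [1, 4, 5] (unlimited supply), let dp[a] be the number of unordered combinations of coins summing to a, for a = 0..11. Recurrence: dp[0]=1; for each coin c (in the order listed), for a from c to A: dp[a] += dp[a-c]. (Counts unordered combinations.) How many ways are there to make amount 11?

after  coin     0     1     2     3     4     5     6     7     8     9    10    11
          1     1     1     1     1     1     1     1     1     1     1     1     1
          4     1     1     1     1     2     2     2     2     3     3     3     3
          5     1     1     1     1     2     3     3     3     4     5     6     6

6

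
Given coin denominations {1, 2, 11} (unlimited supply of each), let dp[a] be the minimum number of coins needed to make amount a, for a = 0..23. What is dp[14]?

 a  0  1  2  3  4  5  6  7  8  9 10 11 12 13 14 15 16 17 18 19 20 21 22 23
dp  0  1  1  2  2  3  3  4  4  5  5  1  2  2  3  3  4  4  5  5  6  6  2  3

3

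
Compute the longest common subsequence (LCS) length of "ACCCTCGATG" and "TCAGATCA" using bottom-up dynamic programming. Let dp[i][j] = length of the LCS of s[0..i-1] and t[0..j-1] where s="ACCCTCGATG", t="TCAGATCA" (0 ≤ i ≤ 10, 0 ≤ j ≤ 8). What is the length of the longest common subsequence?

   ''  T  C  A  G  A  T  C  A
''  0  0  0  0  0  0  0  0  0
 A  0  0  0  1  1  1  1  1  1
 C  0  0  1  1  1  1  1  2  2
 C  0  0  1  1  1  1  1  2  2
 C  0  0  1  1  1  1  1  2  2
 T  0  1  1  1  1  1  2  2  2
 C  0  1  2  2  2  2  2  3  3
 G  0  1  2  2  3  3  3  3  3
 A  0  1  2  3  3  4  4  4  4
 T  0  1  2  3  3  4  5  5  5
 G  0  1  2  3  4  4  5  5  5

5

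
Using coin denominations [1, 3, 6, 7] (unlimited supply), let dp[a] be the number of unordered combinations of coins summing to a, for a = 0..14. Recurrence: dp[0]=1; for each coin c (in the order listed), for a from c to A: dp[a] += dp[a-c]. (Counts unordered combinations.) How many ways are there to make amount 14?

after  coin     0     1     2     3     4     5     6     7     8     9    10    11    12    13    14
          1     1     1     1     1     1     1     1     1     1     1     1     1     1     1     1
          3     1     1     1     2     2     2     3     3     3     4     4     4     5     5     5
          6     1     1     1     2     2     2     4     4     4     6     6     6     9     9     9
          7     1     1     1     2     2     2     4     5     5     7     8     8    11    13    14

14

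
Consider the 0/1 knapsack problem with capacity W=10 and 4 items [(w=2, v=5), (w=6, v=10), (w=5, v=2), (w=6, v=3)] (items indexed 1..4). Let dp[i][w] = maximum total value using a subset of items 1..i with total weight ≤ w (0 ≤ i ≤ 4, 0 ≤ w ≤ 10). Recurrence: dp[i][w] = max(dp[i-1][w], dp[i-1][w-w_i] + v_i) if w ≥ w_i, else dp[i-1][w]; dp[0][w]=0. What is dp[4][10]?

15

i\w   0   1   2   3   4   5   6   7   8   9  10
  0   0   0   0   0   0   0   0   0   0   0   0
  1   0   0   5   5   5   5   5   5   5   5   5
  2   0   0   5   5   5   5  10  10  15  15  15
  3   0   0   5   5   5   5  10  10  15  15  15
  4   0   0   5   5   5   5  10  10  15  15  15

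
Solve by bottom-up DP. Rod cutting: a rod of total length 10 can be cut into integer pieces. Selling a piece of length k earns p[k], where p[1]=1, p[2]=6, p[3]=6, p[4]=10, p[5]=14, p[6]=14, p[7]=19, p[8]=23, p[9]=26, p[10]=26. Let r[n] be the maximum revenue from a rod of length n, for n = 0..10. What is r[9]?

26

   n    0    1    2    3    4    5    6    7    8    9   10
r[n]    0    1    6    7   12   14   18   20   24   26   30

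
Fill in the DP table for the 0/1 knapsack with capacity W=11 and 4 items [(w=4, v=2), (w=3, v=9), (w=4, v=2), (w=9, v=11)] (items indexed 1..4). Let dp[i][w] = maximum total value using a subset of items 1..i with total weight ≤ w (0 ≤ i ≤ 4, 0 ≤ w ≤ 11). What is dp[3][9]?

11

i\w   0   1   2   3   4   5   6   7   8   9  10  11
  0   0   0   0   0   0   0   0   0   0   0   0   0
  1   0   0   0   0   2   2   2   2   2   2   2   2
  2   0   0   0   9   9   9   9  11  11  11  11  11
  3   0   0   0   9   9   9   9  11  11  11  11  13
  4   0   0   0   9   9   9   9  11  11  11  11  13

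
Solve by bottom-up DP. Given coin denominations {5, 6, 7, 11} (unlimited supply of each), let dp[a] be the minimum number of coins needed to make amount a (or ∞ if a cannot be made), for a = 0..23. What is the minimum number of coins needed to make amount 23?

3

 a  0  1  2  3  4  5  6  7  8  9 10 11 12 13 14 15 16 17 18 19 20 21 22 23
dp  0  -  -  -  -  1  1  1  -  -  2  1  2  2  2  3  2  2  2  3  3  3  2  3
(- denotes ∞ / unreachable)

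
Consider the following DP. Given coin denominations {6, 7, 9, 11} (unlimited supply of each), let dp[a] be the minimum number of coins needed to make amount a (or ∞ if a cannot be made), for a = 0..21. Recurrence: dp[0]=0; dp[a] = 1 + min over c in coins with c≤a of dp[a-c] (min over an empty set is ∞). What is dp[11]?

 a  0  1  2  3  4  5  6  7  8  9 10 11 12 13 14 15 16 17 18 19 20 21
dp  0  -  -  -  -  -  1  1  -  1  -  1  2  2  2  2  2  2  2  3  2  3
(- denotes ∞ / unreachable)

1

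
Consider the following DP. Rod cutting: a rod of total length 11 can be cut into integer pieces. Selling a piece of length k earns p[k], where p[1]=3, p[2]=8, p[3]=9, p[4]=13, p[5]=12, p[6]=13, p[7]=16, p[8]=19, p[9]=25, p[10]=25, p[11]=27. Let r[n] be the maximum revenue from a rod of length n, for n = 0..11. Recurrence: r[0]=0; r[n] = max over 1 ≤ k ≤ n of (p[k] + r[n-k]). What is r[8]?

32

   n    0    1    2    3    4    5    6    7    8    9   10   11
r[n]    0    3    8   11   16   19   24   27   32   35   40   43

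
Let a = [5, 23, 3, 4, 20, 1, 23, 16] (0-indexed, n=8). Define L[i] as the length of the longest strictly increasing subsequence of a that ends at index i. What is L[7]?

   i    0    1    2    3    4    5    6    7
a[i]    5   23    3    4   20    1   23   16
L[i]    1    2    1    2    3    1    4    3

3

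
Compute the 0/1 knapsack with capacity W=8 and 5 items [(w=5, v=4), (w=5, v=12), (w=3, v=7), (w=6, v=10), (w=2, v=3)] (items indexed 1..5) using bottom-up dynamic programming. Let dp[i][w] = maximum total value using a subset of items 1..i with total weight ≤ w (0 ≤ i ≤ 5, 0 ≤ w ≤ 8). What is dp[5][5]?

12

i\w   0   1   2   3   4   5   6   7   8
  0   0   0   0   0   0   0   0   0   0
  1   0   0   0   0   0   4   4   4   4
  2   0   0   0   0   0  12  12  12  12
  3   0   0   0   7   7  12  12  12  19
  4   0   0   0   7   7  12  12  12  19
  5   0   0   3   7   7  12  12  15  19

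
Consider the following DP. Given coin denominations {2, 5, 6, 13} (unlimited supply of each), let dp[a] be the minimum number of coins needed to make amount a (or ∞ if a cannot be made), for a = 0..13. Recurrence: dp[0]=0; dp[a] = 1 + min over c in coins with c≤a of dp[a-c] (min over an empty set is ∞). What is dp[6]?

1

 a  0  1  2  3  4  5  6  7  8  9 10 11 12 13
dp  0  -  1  -  2  1  1  2  2  3  2  2  2  1
(- denotes ∞ / unreachable)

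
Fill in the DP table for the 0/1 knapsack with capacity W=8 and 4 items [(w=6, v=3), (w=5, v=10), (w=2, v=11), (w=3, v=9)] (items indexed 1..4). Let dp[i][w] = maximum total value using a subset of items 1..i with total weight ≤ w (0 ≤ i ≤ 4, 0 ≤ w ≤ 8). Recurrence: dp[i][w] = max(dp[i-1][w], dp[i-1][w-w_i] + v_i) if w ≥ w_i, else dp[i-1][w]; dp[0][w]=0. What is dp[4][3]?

11

i\w   0   1   2   3   4   5   6   7   8
  0   0   0   0   0   0   0   0   0   0
  1   0   0   0   0   0   0   3   3   3
  2   0   0   0   0   0  10  10  10  10
  3   0   0  11  11  11  11  11  21  21
  4   0   0  11  11  11  20  20  21  21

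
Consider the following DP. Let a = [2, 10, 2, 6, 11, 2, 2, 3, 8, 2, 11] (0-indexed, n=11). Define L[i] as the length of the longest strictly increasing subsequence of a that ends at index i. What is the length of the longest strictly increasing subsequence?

4

   i    0    1    2    3    4    5    6    7    8    9   10
a[i]    2   10    2    6   11    2    2    3    8    2   11
L[i]    1    2    1    2    3    1    1    2    3    1    4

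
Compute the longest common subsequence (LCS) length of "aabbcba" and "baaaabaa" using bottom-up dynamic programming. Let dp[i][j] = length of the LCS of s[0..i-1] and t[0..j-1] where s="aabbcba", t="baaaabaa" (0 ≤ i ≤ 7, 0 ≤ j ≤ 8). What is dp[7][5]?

3

   ''  b  a  a  a  a  b  a  a
''  0  0  0  0  0  0  0  0  0
 a  0  0  1  1  1  1  1  1  1
 a  0  0  1  2  2  2  2  2  2
 b  0  1  1  2  2  2  3  3  3
 b  0  1  1  2  2  2  3  3  3
 c  0  1  1  2  2  2  3  3  3
 b  0  1  1  2  2  2  3  3  3
 a  0  1  2  2  3  3  3  4  4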